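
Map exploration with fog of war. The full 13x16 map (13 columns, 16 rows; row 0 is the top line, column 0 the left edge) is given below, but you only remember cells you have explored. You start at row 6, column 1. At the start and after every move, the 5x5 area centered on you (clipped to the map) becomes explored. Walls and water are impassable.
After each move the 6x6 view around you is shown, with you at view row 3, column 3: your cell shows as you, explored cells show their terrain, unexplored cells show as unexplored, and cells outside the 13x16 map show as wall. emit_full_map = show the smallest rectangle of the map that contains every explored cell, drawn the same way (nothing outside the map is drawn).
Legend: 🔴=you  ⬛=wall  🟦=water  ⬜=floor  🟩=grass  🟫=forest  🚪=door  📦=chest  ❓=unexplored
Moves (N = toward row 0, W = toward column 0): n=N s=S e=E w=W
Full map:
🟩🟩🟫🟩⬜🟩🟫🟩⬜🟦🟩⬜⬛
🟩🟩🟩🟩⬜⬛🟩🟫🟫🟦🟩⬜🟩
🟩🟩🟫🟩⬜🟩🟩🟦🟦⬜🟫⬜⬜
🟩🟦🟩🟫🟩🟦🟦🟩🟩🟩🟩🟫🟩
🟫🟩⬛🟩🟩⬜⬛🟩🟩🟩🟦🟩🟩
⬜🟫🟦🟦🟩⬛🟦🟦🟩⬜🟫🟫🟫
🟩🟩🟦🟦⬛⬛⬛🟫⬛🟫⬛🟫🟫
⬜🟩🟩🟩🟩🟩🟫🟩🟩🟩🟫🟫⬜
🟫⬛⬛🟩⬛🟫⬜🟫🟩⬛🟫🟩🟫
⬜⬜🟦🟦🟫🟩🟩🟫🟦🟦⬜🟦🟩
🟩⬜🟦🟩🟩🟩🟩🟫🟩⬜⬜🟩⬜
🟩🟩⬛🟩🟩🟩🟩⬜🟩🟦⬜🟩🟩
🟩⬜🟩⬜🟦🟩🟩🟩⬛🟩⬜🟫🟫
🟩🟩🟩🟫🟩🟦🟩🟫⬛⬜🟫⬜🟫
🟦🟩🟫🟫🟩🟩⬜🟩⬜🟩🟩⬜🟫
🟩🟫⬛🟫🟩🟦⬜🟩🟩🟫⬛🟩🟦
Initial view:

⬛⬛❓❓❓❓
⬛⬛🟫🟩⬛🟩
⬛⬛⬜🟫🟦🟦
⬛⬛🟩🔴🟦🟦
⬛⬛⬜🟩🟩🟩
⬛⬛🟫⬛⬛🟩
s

⬛⬛🟫🟩⬛🟩
⬛⬛⬜🟫🟦🟦
⬛⬛🟩🟩🟦🟦
⬛⬛⬜🔴🟩🟩
⬛⬛🟫⬛⬛🟩
⬛⬛⬜⬜🟦🟦

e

⬛🟫🟩⬛🟩❓
⬛⬜🟫🟦🟦🟩
⬛🟩🟩🟦🟦⬛
⬛⬜🟩🔴🟩🟩
⬛🟫⬛⬛🟩⬛
⬛⬜⬜🟦🟦🟫

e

🟫🟩⬛🟩❓❓
⬜🟫🟦🟦🟩⬛
🟩🟩🟦🟦⬛⬛
⬜🟩🟩🔴🟩🟩
🟫⬛⬛🟩⬛🟫
⬜⬜🟦🟦🟫🟩

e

🟩⬛🟩❓❓❓
🟫🟦🟦🟩⬛🟦
🟩🟦🟦⬛⬛⬛
🟩🟩🟩🔴🟩🟫
⬛⬛🟩⬛🟫⬜
⬜🟦🟦🟫🟩🟩

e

⬛🟩❓❓❓❓
🟦🟦🟩⬛🟦🟦
🟦🟦⬛⬛⬛🟫
🟩🟩🟩🔴🟫🟩
⬛🟩⬛🟫⬜🟫
🟦🟦🟫🟩🟩🟫

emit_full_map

🟫🟩⬛🟩❓❓❓❓
⬜🟫🟦🟦🟩⬛🟦🟦
🟩🟩🟦🟦⬛⬛⬛🟫
⬜🟩🟩🟩🟩🔴🟫🟩
🟫⬛⬛🟩⬛🟫⬜🟫
⬜⬜🟦🟦🟫🟩🟩🟫

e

🟩❓❓❓❓❓
🟦🟩⬛🟦🟦🟩
🟦⬛⬛⬛🟫⬛
🟩🟩🟩🔴🟩🟩
🟩⬛🟫⬜🟫🟩
🟦🟫🟩🟩🟫🟦

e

❓❓❓❓❓❓
🟩⬛🟦🟦🟩⬜
⬛⬛⬛🟫⬛🟫
🟩🟩🟫🔴🟩🟩
⬛🟫⬜🟫🟩⬛
🟫🟩🟩🟫🟦🟦

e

❓❓❓❓❓❓
⬛🟦🟦🟩⬜🟫
⬛⬛🟫⬛🟫⬛
🟩🟫🟩🔴🟩🟫
🟫⬜🟫🟩⬛🟫
🟩🟩🟫🟦🟦⬜

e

❓❓❓❓❓❓
🟦🟦🟩⬜🟫🟫
⬛🟫⬛🟫⬛🟫
🟫🟩🟩🔴🟫🟫
⬜🟫🟩⬛🟫🟩
🟩🟫🟦🟦⬜🟦

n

❓❓❓❓❓❓
❓🟩🟩🟩🟦🟩
🟦🟦🟩⬜🟫🟫
⬛🟫⬛🔴⬛🟫
🟫🟩🟩🟩🟫🟫
⬜🟫🟩⬛🟫🟩

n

❓❓❓❓❓❓
❓🟩🟩🟩🟩🟫
❓🟩🟩🟩🟦🟩
🟦🟦🟩🔴🟫🟫
⬛🟫⬛🟫⬛🟫
🟫🟩🟩🟩🟫🟫

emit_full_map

❓❓❓❓❓❓❓🟩🟩🟩🟩🟫
🟫🟩⬛🟩❓❓❓🟩🟩🟩🟦🟩
⬜🟫🟦🟦🟩⬛🟦🟦🟩🔴🟫🟫
🟩🟩🟦🟦⬛⬛⬛🟫⬛🟫⬛🟫
⬜🟩🟩🟩🟩🟩🟫🟩🟩🟩🟫🟫
🟫⬛⬛🟩⬛🟫⬜🟫🟩⬛🟫🟩
⬜⬜🟦🟦🟫🟩🟩🟫🟦🟦⬜🟦


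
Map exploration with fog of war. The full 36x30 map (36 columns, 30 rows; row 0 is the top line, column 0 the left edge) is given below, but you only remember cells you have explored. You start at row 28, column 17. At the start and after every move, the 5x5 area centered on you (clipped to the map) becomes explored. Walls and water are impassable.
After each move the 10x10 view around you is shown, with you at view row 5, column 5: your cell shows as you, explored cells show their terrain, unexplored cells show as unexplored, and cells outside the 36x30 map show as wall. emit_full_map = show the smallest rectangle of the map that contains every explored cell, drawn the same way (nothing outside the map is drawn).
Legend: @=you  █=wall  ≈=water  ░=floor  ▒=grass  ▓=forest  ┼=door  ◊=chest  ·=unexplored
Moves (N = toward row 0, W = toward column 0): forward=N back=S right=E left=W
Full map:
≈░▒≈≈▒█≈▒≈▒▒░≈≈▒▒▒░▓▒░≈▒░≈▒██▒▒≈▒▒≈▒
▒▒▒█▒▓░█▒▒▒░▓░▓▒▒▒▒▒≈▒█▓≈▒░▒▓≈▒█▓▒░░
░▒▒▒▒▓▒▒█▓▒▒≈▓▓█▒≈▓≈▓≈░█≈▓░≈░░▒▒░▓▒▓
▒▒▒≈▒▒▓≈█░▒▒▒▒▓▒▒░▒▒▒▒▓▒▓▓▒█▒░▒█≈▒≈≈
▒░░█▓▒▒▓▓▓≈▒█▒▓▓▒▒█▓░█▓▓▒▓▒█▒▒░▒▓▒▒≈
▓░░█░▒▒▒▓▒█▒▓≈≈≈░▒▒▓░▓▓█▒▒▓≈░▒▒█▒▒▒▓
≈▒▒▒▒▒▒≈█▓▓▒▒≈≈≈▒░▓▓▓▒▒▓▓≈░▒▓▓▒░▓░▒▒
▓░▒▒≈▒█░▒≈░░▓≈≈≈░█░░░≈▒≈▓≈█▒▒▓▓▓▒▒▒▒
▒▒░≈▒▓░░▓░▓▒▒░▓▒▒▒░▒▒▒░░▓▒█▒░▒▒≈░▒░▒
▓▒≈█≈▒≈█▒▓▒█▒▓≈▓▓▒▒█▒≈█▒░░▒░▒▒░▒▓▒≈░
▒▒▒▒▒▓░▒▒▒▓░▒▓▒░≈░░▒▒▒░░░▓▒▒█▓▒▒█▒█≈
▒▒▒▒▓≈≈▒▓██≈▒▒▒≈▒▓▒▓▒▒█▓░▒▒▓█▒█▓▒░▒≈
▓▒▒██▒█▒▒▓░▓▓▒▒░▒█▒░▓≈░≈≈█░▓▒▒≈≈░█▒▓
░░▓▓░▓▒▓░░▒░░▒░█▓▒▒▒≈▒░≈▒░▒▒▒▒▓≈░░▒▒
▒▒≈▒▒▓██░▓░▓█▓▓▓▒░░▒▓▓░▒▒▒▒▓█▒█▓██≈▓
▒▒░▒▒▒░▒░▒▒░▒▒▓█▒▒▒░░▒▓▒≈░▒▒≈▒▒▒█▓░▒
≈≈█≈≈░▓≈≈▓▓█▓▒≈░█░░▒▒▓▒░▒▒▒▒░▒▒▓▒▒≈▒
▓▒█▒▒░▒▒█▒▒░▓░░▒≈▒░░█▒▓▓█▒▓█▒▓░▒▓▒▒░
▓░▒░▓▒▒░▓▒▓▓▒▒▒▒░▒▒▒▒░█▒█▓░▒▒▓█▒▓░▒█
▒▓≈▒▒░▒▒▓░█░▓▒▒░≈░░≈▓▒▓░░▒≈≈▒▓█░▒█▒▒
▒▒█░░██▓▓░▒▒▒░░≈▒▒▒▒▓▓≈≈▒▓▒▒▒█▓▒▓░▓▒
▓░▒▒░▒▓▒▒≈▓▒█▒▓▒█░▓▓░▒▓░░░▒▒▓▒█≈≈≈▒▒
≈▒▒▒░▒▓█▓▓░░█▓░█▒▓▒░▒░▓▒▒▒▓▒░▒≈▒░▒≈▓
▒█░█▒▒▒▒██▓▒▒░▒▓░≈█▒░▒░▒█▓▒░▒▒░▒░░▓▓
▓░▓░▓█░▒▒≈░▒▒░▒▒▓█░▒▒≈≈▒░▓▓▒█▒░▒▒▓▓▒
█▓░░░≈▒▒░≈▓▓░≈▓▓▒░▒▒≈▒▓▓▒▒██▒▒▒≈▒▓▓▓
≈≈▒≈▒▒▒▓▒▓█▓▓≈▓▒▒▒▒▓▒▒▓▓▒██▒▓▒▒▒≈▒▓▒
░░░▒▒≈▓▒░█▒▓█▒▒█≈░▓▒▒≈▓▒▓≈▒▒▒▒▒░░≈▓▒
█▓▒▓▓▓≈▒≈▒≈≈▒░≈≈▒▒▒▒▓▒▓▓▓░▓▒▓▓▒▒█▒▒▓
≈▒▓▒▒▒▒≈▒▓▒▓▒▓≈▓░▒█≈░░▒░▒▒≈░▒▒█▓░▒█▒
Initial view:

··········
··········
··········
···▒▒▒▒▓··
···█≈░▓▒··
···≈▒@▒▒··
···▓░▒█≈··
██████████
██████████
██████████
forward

··········
··········
··········
···▓▒░▒▒··
···▒▒▒▒▓··
···█≈@▓▒··
···≈▒▒▒▒··
···▓░▒█≈··
██████████
██████████

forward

··········
··········
··········
···▒▓█░▒··
···▓▒░▒▒··
···▒▒@▒▓··
···█≈░▓▒··
···≈▒▒▒▒··
···▓░▒█≈··
██████████

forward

··········
··········
··········
···▓░≈█▒··
···▒▓█░▒··
···▓▒@▒▒··
···▒▒▒▒▓··
···█≈░▓▒··
···≈▒▒▒▒··
···▓░▒█≈··

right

··········
··········
··········
··▓░≈█▒░··
··▒▓█░▒▒··
··▓▒░@▒≈··
··▒▒▒▒▓▒··
··█≈░▓▒▒··
··≈▒▒▒▒···
··▓░▒█≈···

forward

··········
··········
··········
···▒▓▒░▒··
··▓░≈█▒░··
··▒▓█@▒▒··
··▓▒░▒▒≈··
··▒▒▒▒▓▒··
··█≈░▓▒▒··
··≈▒▒▒▒···

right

··········
··········
··········
··▒▓▒░▒░··
·▓░≈█▒░▒··
·▒▓█░@▒≈··
·▓▒░▒▒≈▒··
·▒▒▒▒▓▒▒··
·█≈░▓▒▒···
·≈▒▒▒▒····

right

··········
··········
··········
·▒▓▒░▒░▓··
▓░≈█▒░▒░··
▒▓█░▒@≈≈··
▓▒░▒▒≈▒▓··
▒▒▒▒▓▒▒▓··
█≈░▓▒▒····
≈▒▒▒▒·····

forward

··········
··········
··········
···▓▓░▒▓··
·▒▓▒░▒░▓··
▓░≈█▒@▒░··
▒▓█░▒▒≈≈··
▓▒░▒▒≈▒▓··
▒▒▒▒▓▒▒▓··
█≈░▓▒▒····

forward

··········
··········
··········
···▒▒▓▓≈··
···▓▓░▒▓··
·▒▓▒░@░▓··
▓░≈█▒░▒░··
▒▓█░▒▒≈≈··
▓▒░▒▒≈▒▓··
▒▒▒▒▓▒▒▓··

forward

··········
··········
··········
···░≈▓▒▓··
···▒▒▓▓≈··
···▓▓@▒▓··
·▒▓▒░▒░▓··
▓░≈█▒░▒░··
▒▓█░▒▒≈≈··
▓▒░▒▒≈▒▓··

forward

··········
··········
··········
···▒▒▒░█··
···░≈▓▒▓··
···▒▒@▓≈··
···▓▓░▒▓··
·▒▓▒░▒░▓··
▓░≈█▒░▒░··
▒▓█░▒▒≈≈··

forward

··········
··········
··········
···░░█▒▓··
···▒▒▒░█··
···░≈@▒▓··
···▒▒▓▓≈··
···▓▓░▒▓··
·▒▓▒░▒░▓··
▓░≈█▒░▒░··

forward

··········
··········
··········
···░▒▒▓▒··
···░░█▒▓··
···▒▒@░█··
···░≈▓▒▓··
···▒▒▓▓≈··
···▓▓░▒▓··
·▒▓▒░▒░▓··

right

··········
··········
··········
··░▒▒▓▒░··
··░░█▒▓▓··
··▒▒▒@█▒··
··░≈▓▒▓░··
··▒▒▓▓≈≈··
··▓▓░▒▓···
▒▓▒░▒░▓···

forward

··········
··········
··········
···░░▒▓▒··
··░▒▒▓▒░··
··░░█@▓▓··
··▒▒▒░█▒··
··░≈▓▒▓░··
··▒▒▓▓≈≈··
··▓▓░▒▓···

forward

··········
··········
··········
···▒▓▓░▒··
···░░▒▓▒··
··░▒▒@▒░··
··░░█▒▓▓··
··▒▒▒░█▒··
··░≈▓▒▓░··
··▒▒▓▓≈≈··

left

··········
··········
··········
···░▒▓▓░▒·
···▒░░▒▓▒·
···░▒@▓▒░·
···░░█▒▓▓·
···▒▒▒░█▒·
···░≈▓▒▓░·
···▒▒▓▓≈≈·

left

··········
··········
··········
···░░▒▓▓░▒
···▒▒░░▒▓▒
···░░@▒▓▒░
···▒░░█▒▓▓
···▒▒▒▒░█▒
····░≈▓▒▓░
····▒▒▓▓≈≈

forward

··········
··········
··········
···▒▒▒≈▒··
···░░▒▓▓░▒
···▒▒@░▒▓▒
···░░▒▒▓▒░
···▒░░█▒▓▓
···▒▒▒▒░█▒
····░≈▓▒▓░

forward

··········
··········
··········
···█▒░▓≈··
···▒▒▒≈▒··
···░░@▓▓░▒
···▒▒░░▒▓▒
···░░▒▒▓▒░
···▒░░█▒▓▓
···▒▒▒▒░█▒

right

··········
··········
··········
··█▒░▓≈░··
··▒▒▒≈▒░··
··░░▒@▓░▒·
··▒▒░░▒▓▒·
··░░▒▒▓▒░·
··▒░░█▒▓▓·
··▒▒▒▒░█▒·

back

··········
··········
··█▒░▓≈░··
··▒▒▒≈▒░··
··░░▒▓▓░▒·
··▒▒░@▒▓▒·
··░░▒▒▓▒░·
··▒░░█▒▓▓·
··▒▒▒▒░█▒·
···░≈▓▒▓░·

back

··········
··█▒░▓≈░··
··▒▒▒≈▒░··
··░░▒▓▓░▒·
··▒▒░░▒▓▒·
··░░▒@▓▒░·
··▒░░█▒▓▓·
··▒▒▒▒░█▒·
···░≈▓▒▓░·
···▒▒▓▓≈≈·

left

··········
···█▒░▓≈░·
···▒▒▒≈▒░·
···░░▒▓▓░▒
···▒▒░░▒▓▒
···░░@▒▓▒░
···▒░░█▒▓▓
···▒▒▒▒░█▒
····░≈▓▒▓░
····▒▒▓▓≈≈

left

··········
····█▒░▓≈░
····▒▒▒≈▒░
···▒░░▒▓▓░
···▒▒▒░░▒▓
···█░@▒▒▓▒
···≈▒░░█▒▓
···░▒▒▒▒░█
·····░≈▓▒▓
·····▒▒▓▓≈

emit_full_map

··█▒░▓≈░·
··▒▒▒≈▒░·
·▒░░▒▓▓░▒
·▒▒▒░░▒▓▒
·█░@▒▒▓▒░
·≈▒░░█▒▓▓
·░▒▒▒▒░█▒
···░≈▓▒▓░
···▒▒▓▓≈≈
···▓▓░▒▓·
·▒▓▒░▒░▓·
▓░≈█▒░▒░·
▒▓█░▒▒≈≈·
▓▒░▒▒≈▒▓·
▒▒▒▒▓▒▒▓·
█≈░▓▒▒···
≈▒▒▒▒····
▓░▒█≈····

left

··········
·····█▒░▓≈
·····▒▒▒≈▒
···▓▒░░▒▓▓
···█▒▒▒░░▒
···░█@░▒▒▓
···▒≈▒░░█▒
···▒░▒▒▒▒░
······░≈▓▒
······▒▒▓▓

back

·····█▒░▓≈
·····▒▒▒≈▒
···▓▒░░▒▓▓
···█▒▒▒░░▒
···░█░░▒▒▓
···▒≈@░░█▒
···▒░▒▒▒▒░
···░≈░░≈▓▒
······▒▒▓▓
······▓▓░▒

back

·····▒▒▒≈▒
···▓▒░░▒▓▓
···█▒▒▒░░▒
···░█░░▒▒▓
···▒≈▒░░█▒
···▒░@▒▒▒░
···░≈░░≈▓▒
···≈▒▒▒▒▓▓
······▓▓░▒
····▒▓▒░▒░

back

···▓▒░░▒▓▓
···█▒▒▒░░▒
···░█░░▒▒▓
···▒≈▒░░█▒
···▒░▒▒▒▒░
···░≈@░≈▓▒
···≈▒▒▒▒▓▓
···▒█░▓▓░▒
····▒▓▒░▒░
···▓░≈█▒░▒

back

···█▒▒▒░░▒
···░█░░▒▒▓
···▒≈▒░░█▒
···▒░▒▒▒▒░
···░≈░░≈▓▒
···≈▒@▒▒▓▓
···▒█░▓▓░▒
···█▒▓▒░▒░
···▓░≈█▒░▒
···▒▓█░▒▒≈

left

····█▒▒▒░░
····░█░░▒▒
····▒≈▒░░█
···▒▒░▒▒▒▒
···▒░≈░░≈▓
···░≈@▒▒▒▓
···▓▒█░▓▓░
···░█▒▓▒░▒
····▓░≈█▒░
····▒▓█░▒▒

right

···█▒▒▒░░▒
···░█░░▒▒▓
···▒≈▒░░█▒
··▒▒░▒▒▒▒░
··▒░≈░░≈▓▒
··░≈▒@▒▒▓▓
··▓▒█░▓▓░▒
··░█▒▓▒░▒░
···▓░≈█▒░▒
···▒▓█░▒▒≈

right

··█▒▒▒░░▒▓
··░█░░▒▒▓▒
··▒≈▒░░█▒▓
·▒▒░▒▒▒▒░█
·▒░≈░░≈▓▒▓
·░≈▒▒@▒▓▓≈
·▓▒█░▓▓░▒▓
·░█▒▓▒░▒░▓
··▓░≈█▒░▒░
··▒▓█░▒▒≈≈

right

·█▒▒▒░░▒▓▒
·░█░░▒▒▓▒░
·▒≈▒░░█▒▓▓
▒▒░▒▒▒▒░█▒
▒░≈░░≈▓▒▓░
░≈▒▒▒@▓▓≈≈
▓▒█░▓▓░▒▓·
░█▒▓▒░▒░▓·
·▓░≈█▒░▒░·
·▒▓█░▒▒≈≈·

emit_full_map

···█▒░▓≈░·
···▒▒▒≈▒░·
·▓▒░░▒▓▓░▒
·█▒▒▒░░▒▓▒
·░█░░▒▒▓▒░
·▒≈▒░░█▒▓▓
▒▒░▒▒▒▒░█▒
▒░≈░░≈▓▒▓░
░≈▒▒▒@▓▓≈≈
▓▒█░▓▓░▒▓·
░█▒▓▒░▒░▓·
·▓░≈█▒░▒░·
·▒▓█░▒▒≈≈·
·▓▒░▒▒≈▒▓·
·▒▒▒▒▓▒▒▓·
·█≈░▓▒▒···
·≈▒▒▒▒····
·▓░▒█≈····


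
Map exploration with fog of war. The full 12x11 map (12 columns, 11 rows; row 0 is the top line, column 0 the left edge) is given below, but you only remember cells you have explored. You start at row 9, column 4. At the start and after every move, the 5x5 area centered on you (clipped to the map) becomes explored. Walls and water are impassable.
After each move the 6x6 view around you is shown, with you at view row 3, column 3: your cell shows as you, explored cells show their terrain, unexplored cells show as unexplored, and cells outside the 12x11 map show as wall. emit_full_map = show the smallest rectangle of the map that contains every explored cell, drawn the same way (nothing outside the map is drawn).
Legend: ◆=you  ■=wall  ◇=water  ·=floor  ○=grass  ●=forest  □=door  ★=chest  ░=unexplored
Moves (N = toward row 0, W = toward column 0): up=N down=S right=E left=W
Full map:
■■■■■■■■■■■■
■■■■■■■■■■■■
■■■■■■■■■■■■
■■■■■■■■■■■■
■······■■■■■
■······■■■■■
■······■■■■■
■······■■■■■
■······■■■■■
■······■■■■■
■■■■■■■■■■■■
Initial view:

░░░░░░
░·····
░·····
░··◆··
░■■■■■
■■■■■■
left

░░░░░░
░·····
░·····
░··◆··
░■■■■■
■■■■■■

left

■░░░░░
■■····
■■····
■■·◆··
■■■■■■
■■■■■■

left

■■░░░░
■■■···
■■■···
■■■◆··
■■■■■■
■■■■■■

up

■■░░░░
■■■···
■■■···
■■■◆··
■■■···
■■■■■■

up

■■░░░░
■■■···
■■■···
■■■◆··
■■■···
■■■···

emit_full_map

■···░░░
■···░░░
■◆·····
■······
■······
■■■■■■■

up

■■░░░░
■■■···
■■■···
■■■◆··
■■■···
■■■···

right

■░░░░░
■■····
■■····
■■·◆··
■■····
■■····


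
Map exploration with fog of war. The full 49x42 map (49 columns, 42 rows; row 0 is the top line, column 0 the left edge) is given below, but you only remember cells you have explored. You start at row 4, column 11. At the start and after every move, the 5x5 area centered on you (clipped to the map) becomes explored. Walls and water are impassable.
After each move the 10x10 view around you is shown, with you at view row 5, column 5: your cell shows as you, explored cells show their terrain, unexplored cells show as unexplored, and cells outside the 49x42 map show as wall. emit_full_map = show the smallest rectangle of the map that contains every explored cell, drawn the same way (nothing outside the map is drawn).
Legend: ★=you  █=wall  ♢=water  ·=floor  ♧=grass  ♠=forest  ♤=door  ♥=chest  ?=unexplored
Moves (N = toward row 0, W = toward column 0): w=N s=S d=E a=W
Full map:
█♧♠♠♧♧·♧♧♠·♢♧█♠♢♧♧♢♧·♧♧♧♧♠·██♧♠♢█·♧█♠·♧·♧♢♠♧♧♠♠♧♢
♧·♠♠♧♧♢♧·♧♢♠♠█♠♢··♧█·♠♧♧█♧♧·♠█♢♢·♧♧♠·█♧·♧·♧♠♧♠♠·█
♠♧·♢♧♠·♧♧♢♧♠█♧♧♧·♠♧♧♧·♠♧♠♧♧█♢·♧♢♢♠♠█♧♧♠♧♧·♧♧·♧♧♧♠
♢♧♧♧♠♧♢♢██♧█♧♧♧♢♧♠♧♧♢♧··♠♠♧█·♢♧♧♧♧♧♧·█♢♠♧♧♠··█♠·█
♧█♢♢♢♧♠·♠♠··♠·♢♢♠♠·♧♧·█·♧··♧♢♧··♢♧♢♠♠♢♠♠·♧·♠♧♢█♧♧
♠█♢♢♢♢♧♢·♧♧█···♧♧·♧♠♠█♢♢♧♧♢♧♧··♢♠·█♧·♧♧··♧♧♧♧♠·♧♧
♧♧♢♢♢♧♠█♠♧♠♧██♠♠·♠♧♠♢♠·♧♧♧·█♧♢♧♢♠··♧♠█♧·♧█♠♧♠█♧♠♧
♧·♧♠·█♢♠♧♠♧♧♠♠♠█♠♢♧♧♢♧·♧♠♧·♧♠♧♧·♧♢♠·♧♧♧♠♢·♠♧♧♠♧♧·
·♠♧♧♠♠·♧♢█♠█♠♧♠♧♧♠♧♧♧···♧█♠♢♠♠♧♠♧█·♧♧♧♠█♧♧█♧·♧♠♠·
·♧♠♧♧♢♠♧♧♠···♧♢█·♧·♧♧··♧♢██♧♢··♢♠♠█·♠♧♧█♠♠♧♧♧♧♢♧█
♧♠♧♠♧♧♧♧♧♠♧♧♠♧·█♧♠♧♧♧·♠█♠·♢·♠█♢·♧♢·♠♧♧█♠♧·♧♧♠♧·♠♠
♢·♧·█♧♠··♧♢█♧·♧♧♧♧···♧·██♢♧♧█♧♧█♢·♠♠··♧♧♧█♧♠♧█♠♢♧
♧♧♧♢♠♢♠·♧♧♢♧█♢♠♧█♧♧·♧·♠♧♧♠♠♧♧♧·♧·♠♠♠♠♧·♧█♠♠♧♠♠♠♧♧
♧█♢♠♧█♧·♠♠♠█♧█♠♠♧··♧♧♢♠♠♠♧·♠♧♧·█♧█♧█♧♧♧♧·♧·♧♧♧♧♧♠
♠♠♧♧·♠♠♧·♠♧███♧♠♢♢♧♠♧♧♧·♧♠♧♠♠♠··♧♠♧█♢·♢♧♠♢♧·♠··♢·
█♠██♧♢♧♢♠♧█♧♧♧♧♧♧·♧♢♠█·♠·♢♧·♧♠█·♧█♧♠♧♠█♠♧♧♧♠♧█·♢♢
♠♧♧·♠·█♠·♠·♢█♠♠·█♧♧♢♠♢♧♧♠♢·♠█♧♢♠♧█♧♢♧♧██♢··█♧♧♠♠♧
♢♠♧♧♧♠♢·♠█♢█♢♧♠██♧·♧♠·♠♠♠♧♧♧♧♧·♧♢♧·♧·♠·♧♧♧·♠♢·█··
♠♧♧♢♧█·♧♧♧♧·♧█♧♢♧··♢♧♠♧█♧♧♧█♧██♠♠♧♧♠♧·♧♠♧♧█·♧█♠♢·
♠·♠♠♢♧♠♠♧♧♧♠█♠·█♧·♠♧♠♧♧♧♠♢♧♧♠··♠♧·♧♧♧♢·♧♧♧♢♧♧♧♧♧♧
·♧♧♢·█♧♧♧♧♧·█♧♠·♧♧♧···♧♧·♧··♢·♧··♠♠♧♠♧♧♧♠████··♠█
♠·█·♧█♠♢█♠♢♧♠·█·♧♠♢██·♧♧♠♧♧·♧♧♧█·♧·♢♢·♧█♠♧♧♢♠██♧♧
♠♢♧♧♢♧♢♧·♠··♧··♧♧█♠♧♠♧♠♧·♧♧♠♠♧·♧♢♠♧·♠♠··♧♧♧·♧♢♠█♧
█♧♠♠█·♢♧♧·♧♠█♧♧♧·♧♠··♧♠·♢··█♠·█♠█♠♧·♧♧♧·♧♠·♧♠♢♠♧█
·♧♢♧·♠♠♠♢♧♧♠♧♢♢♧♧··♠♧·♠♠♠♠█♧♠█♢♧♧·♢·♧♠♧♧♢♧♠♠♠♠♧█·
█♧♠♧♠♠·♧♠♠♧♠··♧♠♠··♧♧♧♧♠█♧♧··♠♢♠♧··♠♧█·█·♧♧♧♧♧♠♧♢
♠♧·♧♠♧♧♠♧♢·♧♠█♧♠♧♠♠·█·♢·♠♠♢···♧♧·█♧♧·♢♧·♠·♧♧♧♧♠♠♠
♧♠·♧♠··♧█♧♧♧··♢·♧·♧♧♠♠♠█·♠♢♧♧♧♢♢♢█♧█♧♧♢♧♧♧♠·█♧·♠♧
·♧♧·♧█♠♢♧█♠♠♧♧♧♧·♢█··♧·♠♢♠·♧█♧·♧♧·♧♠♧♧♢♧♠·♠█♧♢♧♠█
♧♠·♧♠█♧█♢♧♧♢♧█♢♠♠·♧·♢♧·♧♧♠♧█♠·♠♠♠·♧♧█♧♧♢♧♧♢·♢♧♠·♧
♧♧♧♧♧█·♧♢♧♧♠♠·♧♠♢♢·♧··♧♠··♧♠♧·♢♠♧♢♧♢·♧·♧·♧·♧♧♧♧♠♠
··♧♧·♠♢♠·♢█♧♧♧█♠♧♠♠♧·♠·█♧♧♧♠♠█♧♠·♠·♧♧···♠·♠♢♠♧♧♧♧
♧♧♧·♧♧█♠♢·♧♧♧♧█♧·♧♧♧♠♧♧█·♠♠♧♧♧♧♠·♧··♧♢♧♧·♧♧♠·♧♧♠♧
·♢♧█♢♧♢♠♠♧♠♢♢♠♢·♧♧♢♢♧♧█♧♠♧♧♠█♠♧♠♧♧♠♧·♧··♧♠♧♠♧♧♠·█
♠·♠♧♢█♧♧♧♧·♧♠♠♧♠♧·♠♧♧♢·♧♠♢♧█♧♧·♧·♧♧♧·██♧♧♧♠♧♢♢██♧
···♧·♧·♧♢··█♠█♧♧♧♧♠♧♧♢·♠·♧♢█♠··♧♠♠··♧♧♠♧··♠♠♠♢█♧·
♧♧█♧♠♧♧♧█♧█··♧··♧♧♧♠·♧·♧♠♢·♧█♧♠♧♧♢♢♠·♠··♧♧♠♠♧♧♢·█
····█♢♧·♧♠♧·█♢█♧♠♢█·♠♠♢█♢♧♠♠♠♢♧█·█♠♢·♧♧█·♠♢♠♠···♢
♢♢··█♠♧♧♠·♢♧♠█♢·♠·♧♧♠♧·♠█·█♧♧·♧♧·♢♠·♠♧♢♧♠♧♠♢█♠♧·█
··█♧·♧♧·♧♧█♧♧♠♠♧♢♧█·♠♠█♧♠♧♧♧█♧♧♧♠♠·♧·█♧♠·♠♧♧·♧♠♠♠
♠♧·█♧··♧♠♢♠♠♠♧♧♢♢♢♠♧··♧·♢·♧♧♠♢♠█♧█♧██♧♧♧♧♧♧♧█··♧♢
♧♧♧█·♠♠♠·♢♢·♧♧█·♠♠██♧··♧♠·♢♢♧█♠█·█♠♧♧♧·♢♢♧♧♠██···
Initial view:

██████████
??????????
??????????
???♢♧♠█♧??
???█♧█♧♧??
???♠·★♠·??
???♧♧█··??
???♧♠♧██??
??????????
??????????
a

██████████
??????????
??????????
???♧♢♧♠█♧?
???██♧█♧♧?
???♠♠★·♠·?
???·♧♧█··?
???♠♧♠♧██?
??????????
??????????

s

??????????
??????????
???♧♢♧♠█♧?
???██♧█♧♧?
???♠♠··♠·?
???·♧★█··?
???♠♧♠♧██?
???♧♠♧♧♠??
??????????
??????????

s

??????????
???♧♢♧♠█♧?
???██♧█♧♧?
???♠♠··♠·?
???·♧♧█··?
???♠♧★♧██?
???♧♠♧♧♠??
???♢█♠█♠??
??????????
??????????

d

??????????
??♧♢♧♠█♧??
??██♧█♧♧??
??♠♠··♠·??
??·♧♧█··??
??♠♧♠★██??
??♧♠♧♧♠♠??
??♢█♠█♠♧??
??????????
??????????

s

??♧♢♧♠█♧??
??██♧█♧♧??
??♠♠··♠·??
??·♧♧█··??
??♠♧♠♧██??
??♧♠♧★♠♠??
??♢█♠█♠♧??
???♠···♧??
??????????
??????????

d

?♧♢♧♠█♧???
?██♧█♧♧???
?♠♠··♠·???
?·♧♧█···??
?♠♧♠♧██♠??
?♧♠♧♧★♠♠??
?♢█♠█♠♧♠??
??♠···♧♢??
??????????
??????????

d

♧♢♧♠█♧????
██♧█♧♧????
♠♠··♠·????
·♧♧█···♧??
♠♧♠♧██♠♠??
♧♠♧♧♠★♠█??
♢█♠█♠♧♠♧??
?♠···♧♢█??
??????????
??????????

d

♢♧♠█♧?????
█♧█♧♧?????
♠··♠·?????
♧♧█···♧♧??
♧♠♧██♠♠·??
♠♧♧♠♠★█♠??
█♠█♠♧♠♧♧??
♠···♧♢█·??
??????????
??????????

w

??????????
♢♧♠█♧?????
█♧█♧♧?????
♠··♠·♢♢♠??
♧♧█···♧♧??
♧♠♧██★♠·??
♠♧♧♠♠♠█♠??
█♠█♠♧♠♧♧??
♠···♧♢█·??
??????????

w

??????????
??????????
♢♧♠█♧?????
█♧█♧♧♧♢♧??
♠··♠·♢♢♠??
♧♧█··★♧♧??
♧♠♧██♠♠·??
♠♧♧♠♠♠█♠??
█♠█♠♧♠♧♧??
♠···♧♢█·??

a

??????????
??????????
♧♢♧♠█♧????
██♧█♧♧♧♢♧?
♠♠··♠·♢♢♠?
·♧♧█·★·♧♧?
♠♧♠♧██♠♠·?
♧♠♧♧♠♠♠█♠?
♢█♠█♠♧♠♧♧?
?♠···♧♢█·?

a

??????????
??????????
?♧♢♧♠█♧???
?██♧█♧♧♧♢♧
?♠♠··♠·♢♢♠
?·♧♧█★··♧♧
?♠♧♠♧██♠♠·
?♧♠♧♧♠♠♠█♠
?♢█♠█♠♧♠♧♧
??♠···♧♢█·

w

██████████
??????????
??????????
?♧♢♧♠█♧♧??
?██♧█♧♧♧♢♧
?♠♠··★·♢♢♠
?·♧♧█···♧♧
?♠♧♠♧██♠♠·
?♧♠♧♧♠♠♠█♠
?♢█♠█♠♧♠♧♧

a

██████████
??????????
??????????
??♧♢♧♠█♧♧?
??██♧█♧♧♧♢
??♠♠·★♠·♢♢
??·♧♧█···♧
??♠♧♠♧██♠♠
??♧♠♧♧♠♠♠█
??♢█♠█♠♧♠♧

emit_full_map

♧♢♧♠█♧♧??
██♧█♧♧♧♢♧
♠♠·★♠·♢♢♠
·♧♧█···♧♧
♠♧♠♧██♠♠·
♧♠♧♧♠♠♠█♠
♢█♠█♠♧♠♧♧
?♠···♧♢█·

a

██████████
??????????
??????????
???♧♢♧♠█♧♧
???██♧█♧♧♧
???♠♠★·♠·♢
???·♧♧█···
???♠♧♠♧██♠
???♧♠♧♧♠♠♠
???♢█♠█♠♧♠

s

??????????
??????????
???♧♢♧♠█♧♧
???██♧█♧♧♧
???♠♠··♠·♢
???·♧★█···
???♠♧♠♧██♠
???♧♠♧♧♠♠♠
???♢█♠█♠♧♠
????♠···♧♢

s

??????????
???♧♢♧♠█♧♧
???██♧█♧♧♧
???♠♠··♠·♢
???·♧♧█···
???♠♧★♧██♠
???♧♠♧♧♠♠♠
???♢█♠█♠♧♠
????♠···♧♢
??????????

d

??????????
??♧♢♧♠█♧♧?
??██♧█♧♧♧♢
??♠♠··♠·♢♢
??·♧♧█···♧
??♠♧♠★██♠♠
??♧♠♧♧♠♠♠█
??♢█♠█♠♧♠♧
???♠···♧♢█
??????????

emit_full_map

♧♢♧♠█♧♧??
██♧█♧♧♧♢♧
♠♠··♠·♢♢♠
·♧♧█···♧♧
♠♧♠★██♠♠·
♧♠♧♧♠♠♠█♠
♢█♠█♠♧♠♧♧
?♠···♧♢█·

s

??♧♢♧♠█♧♧?
??██♧█♧♧♧♢
??♠♠··♠·♢♢
??·♧♧█···♧
??♠♧♠♧██♠♠
??♧♠♧★♠♠♠█
??♢█♠█♠♧♠♧
???♠···♧♢█
??????????
??????????

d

?♧♢♧♠█♧♧??
?██♧█♧♧♧♢♧
?♠♠··♠·♢♢♠
?·♧♧█···♧♧
?♠♧♠♧██♠♠·
?♧♠♧♧★♠♠█♠
?♢█♠█♠♧♠♧♧
??♠···♧♢█·
??????????
??????????

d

♧♢♧♠█♧♧???
██♧█♧♧♧♢♧?
♠♠··♠·♢♢♠?
·♧♧█···♧♧?
♠♧♠♧██♠♠·?
♧♠♧♧♠★♠█♠?
♢█♠█♠♧♠♧♧?
?♠···♧♢█·?
??????????
??????????

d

♢♧♠█♧♧????
█♧█♧♧♧♢♧??
♠··♠·♢♢♠??
♧♧█···♧♧??
♧♠♧██♠♠·??
♠♧♧♠♠★█♠??
█♠█♠♧♠♧♧??
♠···♧♢█·??
??????????
??????????

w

??????????
♢♧♠█♧♧????
█♧█♧♧♧♢♧??
♠··♠·♢♢♠??
♧♧█···♧♧??
♧♠♧██★♠·??
♠♧♧♠♠♠█♠??
█♠█♠♧♠♧♧??
♠···♧♢█·??
??????????

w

??????????
??????????
♢♧♠█♧♧????
█♧█♧♧♧♢♧??
♠··♠·♢♢♠??
♧♧█··★♧♧??
♧♠♧██♠♠·??
♠♧♧♠♠♠█♠??
█♠█♠♧♠♧♧??
♠···♧♢█·??

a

??????????
??????????
♧♢♧♠█♧♧???
██♧█♧♧♧♢♧?
♠♠··♠·♢♢♠?
·♧♧█·★·♧♧?
♠♧♠♧██♠♠·?
♧♠♧♧♠♠♠█♠?
♢█♠█♠♧♠♧♧?
?♠···♧♢█·?

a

??????????
??????????
?♧♢♧♠█♧♧??
?██♧█♧♧♧♢♧
?♠♠··♠·♢♢♠
?·♧♧█★··♧♧
?♠♧♠♧██♠♠·
?♧♠♧♧♠♠♠█♠
?♢█♠█♠♧♠♧♧
??♠···♧♢█·

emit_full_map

♧♢♧♠█♧♧??
██♧█♧♧♧♢♧
♠♠··♠·♢♢♠
·♧♧█★··♧♧
♠♧♠♧██♠♠·
♧♠♧♧♠♠♠█♠
♢█♠█♠♧♠♧♧
?♠···♧♢█·


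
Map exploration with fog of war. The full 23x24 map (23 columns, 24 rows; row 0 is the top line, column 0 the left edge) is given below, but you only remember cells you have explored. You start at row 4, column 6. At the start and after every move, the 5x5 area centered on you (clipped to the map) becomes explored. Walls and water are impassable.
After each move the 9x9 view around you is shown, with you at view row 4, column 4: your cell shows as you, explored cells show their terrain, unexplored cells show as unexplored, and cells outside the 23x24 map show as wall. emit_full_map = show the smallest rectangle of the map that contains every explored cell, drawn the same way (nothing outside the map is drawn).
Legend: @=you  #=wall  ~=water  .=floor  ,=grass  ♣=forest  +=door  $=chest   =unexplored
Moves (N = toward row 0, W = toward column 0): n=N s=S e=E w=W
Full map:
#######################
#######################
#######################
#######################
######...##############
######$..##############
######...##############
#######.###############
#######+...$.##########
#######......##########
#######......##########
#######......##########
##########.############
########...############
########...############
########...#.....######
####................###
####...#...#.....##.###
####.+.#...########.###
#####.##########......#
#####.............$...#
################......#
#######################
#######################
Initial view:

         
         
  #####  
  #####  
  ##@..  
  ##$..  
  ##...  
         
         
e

         
         
 ######  
 ######  
 ##.@.#  
 ##$..#  
 ##...#  
         
         

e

         
         
#######  
#######  
##..@##  
##$..##  
##...##  
         
         

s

         
#######  
#######  
##...##  
##$.@##  
##...##  
  #.###  
         
         

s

#######  
#######  
##...##  
##$..##  
##..@##  
  #.###  
  #+...  
         
         

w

 ####### 
 ####### 
 ##...## 
 ##$..## 
 ##.@.## 
  ##.### 
  ##+... 
         
         

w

  #######
  #######
  ##...##
  ##$..##
  ##@..##
  ###.###
  ###+...
         
         

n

         
  #######
  #######
  ##...##
  ##@..##
  ##...##
  ###.###
  ###+...
         

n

         
         
  #######
  #######
  ##@..##
  ##$..##
  ##...##
  ###.###
  ###+...

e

         
         
 ####### 
 ####### 
 ##.@.## 
 ##$..## 
 ##...## 
 ###.### 
 ###+... 

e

         
         
#######  
#######  
##..@##  
##$..##  
##...##  
###.###  
###+...  

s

         
#######  
#######  
##...##  
##$.@##  
##...##  
###.###  
###+...  
         

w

         
 ####### 
 ####### 
 ##...## 
 ##$@.## 
 ##...## 
 ###.### 
 ###+... 
         

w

         
  #######
  #######
  ##...##
  ##@..##
  ##...##
  ###.###
  ###+...
         

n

         
         
  #######
  #######
  ##@..##
  ##$..##
  ##...##
  ###.###
  ###+...

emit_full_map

#######
#######
##@..##
##$..##
##...##
###.###
###+...

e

         
         
 ####### 
 ####### 
 ##.@.## 
 ##$..## 
 ##...## 
 ###.### 
 ###+... 

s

         
 ####### 
 ####### 
 ##...## 
 ##$@.## 
 ##...## 
 ###.### 
 ###+... 
         

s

 ####### 
 ####### 
 ##...## 
 ##$..## 
 ##.@.## 
 ###.### 
 ###+... 
         
         

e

#######  
#######  
##...##  
##$..##  
##..@##  
###.###  
###+...  
         
         

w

 ####### 
 ####### 
 ##...## 
 ##$..## 
 ##.@.## 
 ###.### 
 ###+... 
         
         

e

#######  
#######  
##...##  
##$..##  
##..@##  
###.###  
###+...  
         
         

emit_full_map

#######
#######
##...##
##$..##
##..@##
###.###
###+...


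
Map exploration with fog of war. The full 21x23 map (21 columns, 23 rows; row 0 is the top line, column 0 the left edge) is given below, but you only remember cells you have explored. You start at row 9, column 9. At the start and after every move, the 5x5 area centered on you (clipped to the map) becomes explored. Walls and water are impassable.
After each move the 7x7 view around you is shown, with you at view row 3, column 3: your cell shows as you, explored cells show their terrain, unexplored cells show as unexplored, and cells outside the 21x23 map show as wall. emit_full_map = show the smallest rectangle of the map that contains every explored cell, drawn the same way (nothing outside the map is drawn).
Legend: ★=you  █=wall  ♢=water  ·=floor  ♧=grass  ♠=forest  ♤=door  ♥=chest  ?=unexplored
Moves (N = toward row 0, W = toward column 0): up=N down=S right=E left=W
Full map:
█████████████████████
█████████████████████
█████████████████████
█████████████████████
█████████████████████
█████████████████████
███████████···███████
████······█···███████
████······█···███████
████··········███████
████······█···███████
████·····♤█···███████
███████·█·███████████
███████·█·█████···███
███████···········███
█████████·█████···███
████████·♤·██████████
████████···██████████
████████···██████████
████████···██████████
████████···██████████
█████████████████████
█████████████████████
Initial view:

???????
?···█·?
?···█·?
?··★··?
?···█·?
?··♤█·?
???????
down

?···█·?
?···█·?
?·····?
?··★█·?
?··♤█·?
?·█·██?
???????

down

?···█·?
?·····?
?···█·?
?··★█·?
?·█·██?
?·█·██?
???????

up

?···█·?
?···█·?
?·····?
?··★█·?
?··♤█·?
?·█·██?
?·█·██?

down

?···█·?
?·····?
?···█·?
?··★█·?
?·█·██?
?·█·██?
???????

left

??···█·
?······
?····█·
?··★♤█·
?█·█·██
?█·█·██
???????

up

??···█·
?····█·
?······
?··★·█·
?···♤█·
?█·█·██
?█·█·██

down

?····█·
?······
?····█·
?··★♤█·
?█·█·██
?█·█·██
???????

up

??···█·
?····█·
?······
?··★·█·
?···♤█·
?█·█·██
?█·█·██

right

?···█·?
····█·?
······?
···★█·?
···♤█·?
█·█·██?
█·█·██?

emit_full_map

?···█·
····█·
······
···★█·
···♤█·
█·█·██
█·█·██
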